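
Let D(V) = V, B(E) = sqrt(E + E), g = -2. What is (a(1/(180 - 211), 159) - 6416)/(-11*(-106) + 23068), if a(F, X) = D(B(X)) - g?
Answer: -1069/4039 + sqrt(318)/24234 ≈ -0.26393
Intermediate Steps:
B(E) = sqrt(2)*sqrt(E) (B(E) = sqrt(2*E) = sqrt(2)*sqrt(E))
a(F, X) = 2 + sqrt(2)*sqrt(X) (a(F, X) = sqrt(2)*sqrt(X) - 1*(-2) = sqrt(2)*sqrt(X) + 2 = 2 + sqrt(2)*sqrt(X))
(a(1/(180 - 211), 159) - 6416)/(-11*(-106) + 23068) = ((2 + sqrt(2)*sqrt(159)) - 6416)/(-11*(-106) + 23068) = ((2 + sqrt(318)) - 6416)/(1166 + 23068) = (-6414 + sqrt(318))/24234 = (-6414 + sqrt(318))*(1/24234) = -1069/4039 + sqrt(318)/24234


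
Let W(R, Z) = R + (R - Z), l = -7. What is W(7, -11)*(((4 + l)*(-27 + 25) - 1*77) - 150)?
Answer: -5525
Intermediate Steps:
W(R, Z) = -Z + 2*R
W(7, -11)*(((4 + l)*(-27 + 25) - 1*77) - 150) = (-1*(-11) + 2*7)*(((4 - 7)*(-27 + 25) - 1*77) - 150) = (11 + 14)*((-3*(-2) - 77) - 150) = 25*((6 - 77) - 150) = 25*(-71 - 150) = 25*(-221) = -5525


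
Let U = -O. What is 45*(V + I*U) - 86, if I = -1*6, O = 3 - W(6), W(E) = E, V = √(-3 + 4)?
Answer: -851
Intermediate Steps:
V = 1 (V = √1 = 1)
O = -3 (O = 3 - 1*6 = 3 - 6 = -3)
I = -6
U = 3 (U = -1*(-3) = 3)
45*(V + I*U) - 86 = 45*(1 - 6*3) - 86 = 45*(1 - 18) - 86 = 45*(-17) - 86 = -765 - 86 = -851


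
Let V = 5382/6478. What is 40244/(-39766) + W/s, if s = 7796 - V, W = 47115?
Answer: 2526203474789/502016979299 ≈ 5.0321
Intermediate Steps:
V = 2691/3239 (V = 5382*(1/6478) = 2691/3239 ≈ 0.83081)
s = 25248553/3239 (s = 7796 - 1*2691/3239 = 7796 - 2691/3239 = 25248553/3239 ≈ 7795.2)
40244/(-39766) + W/s = 40244/(-39766) + 47115/(25248553/3239) = 40244*(-1/39766) + 47115*(3239/25248553) = -20122/19883 + 152605485/25248553 = 2526203474789/502016979299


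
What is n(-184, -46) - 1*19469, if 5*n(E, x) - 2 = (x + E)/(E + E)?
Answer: -778739/40 ≈ -19468.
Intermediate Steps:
n(E, x) = 2/5 + (E + x)/(10*E) (n(E, x) = 2/5 + ((x + E)/(E + E))/5 = 2/5 + ((E + x)/((2*E)))/5 = 2/5 + ((E + x)*(1/(2*E)))/5 = 2/5 + ((E + x)/(2*E))/5 = 2/5 + (E + x)/(10*E))
n(-184, -46) - 1*19469 = (1/10)*(-46 + 5*(-184))/(-184) - 1*19469 = (1/10)*(-1/184)*(-46 - 920) - 19469 = (1/10)*(-1/184)*(-966) - 19469 = 21/40 - 19469 = -778739/40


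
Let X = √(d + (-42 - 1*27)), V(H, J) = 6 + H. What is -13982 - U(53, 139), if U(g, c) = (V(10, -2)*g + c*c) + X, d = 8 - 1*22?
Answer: -34151 - I*√83 ≈ -34151.0 - 9.1104*I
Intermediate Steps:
d = -14 (d = 8 - 22 = -14)
X = I*√83 (X = √(-14 + (-42 - 1*27)) = √(-14 + (-42 - 27)) = √(-14 - 69) = √(-83) = I*√83 ≈ 9.1104*I)
U(g, c) = c² + 16*g + I*√83 (U(g, c) = ((6 + 10)*g + c*c) + I*√83 = (16*g + c²) + I*√83 = (c² + 16*g) + I*√83 = c² + 16*g + I*√83)
-13982 - U(53, 139) = -13982 - (139² + 16*53 + I*√83) = -13982 - (19321 + 848 + I*√83) = -13982 - (20169 + I*√83) = -13982 + (-20169 - I*√83) = -34151 - I*√83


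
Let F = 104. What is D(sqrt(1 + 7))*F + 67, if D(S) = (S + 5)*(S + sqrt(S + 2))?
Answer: 899 + 416*sqrt(1 + sqrt(2)) + 520*sqrt(2 + 2*sqrt(2)) + 1040*sqrt(2) ≈ 4158.8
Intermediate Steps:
D(S) = (5 + S)*(S + sqrt(2 + S))
D(sqrt(1 + 7))*F + 67 = ((sqrt(1 + 7))**2 + 5*sqrt(1 + 7) + 5*sqrt(2 + sqrt(1 + 7)) + sqrt(1 + 7)*sqrt(2 + sqrt(1 + 7)))*104 + 67 = ((sqrt(8))**2 + 5*sqrt(8) + 5*sqrt(2 + sqrt(8)) + sqrt(8)*sqrt(2 + sqrt(8)))*104 + 67 = ((2*sqrt(2))**2 + 5*(2*sqrt(2)) + 5*sqrt(2 + 2*sqrt(2)) + (2*sqrt(2))*sqrt(2 + 2*sqrt(2)))*104 + 67 = (8 + 10*sqrt(2) + 5*sqrt(2 + 2*sqrt(2)) + 2*sqrt(2)*sqrt(2 + 2*sqrt(2)))*104 + 67 = (8 + 5*sqrt(2 + 2*sqrt(2)) + 10*sqrt(2) + 2*sqrt(2)*sqrt(2 + 2*sqrt(2)))*104 + 67 = (832 + 520*sqrt(2 + 2*sqrt(2)) + 1040*sqrt(2) + 208*sqrt(2)*sqrt(2 + 2*sqrt(2))) + 67 = 899 + 520*sqrt(2 + 2*sqrt(2)) + 1040*sqrt(2) + 208*sqrt(2)*sqrt(2 + 2*sqrt(2))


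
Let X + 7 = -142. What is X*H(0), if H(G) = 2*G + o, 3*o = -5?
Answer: 745/3 ≈ 248.33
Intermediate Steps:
o = -5/3 (o = (⅓)*(-5) = -5/3 ≈ -1.6667)
X = -149 (X = -7 - 142 = -149)
H(G) = -5/3 + 2*G (H(G) = 2*G - 5/3 = -5/3 + 2*G)
X*H(0) = -149*(-5/3 + 2*0) = -149*(-5/3 + 0) = -149*(-5/3) = 745/3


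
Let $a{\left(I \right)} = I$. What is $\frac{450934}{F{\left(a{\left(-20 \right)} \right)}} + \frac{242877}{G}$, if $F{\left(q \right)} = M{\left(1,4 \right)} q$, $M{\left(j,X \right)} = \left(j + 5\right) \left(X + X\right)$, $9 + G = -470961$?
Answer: $- \frac{78744277}{167456} \approx -470.24$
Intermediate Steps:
$G = -470970$ ($G = -9 - 470961 = -470970$)
$M{\left(j,X \right)} = 2 X \left(5 + j\right)$ ($M{\left(j,X \right)} = \left(5 + j\right) 2 X = 2 X \left(5 + j\right)$)
$F{\left(q \right)} = 48 q$ ($F{\left(q \right)} = 2 \cdot 4 \left(5 + 1\right) q = 2 \cdot 4 \cdot 6 q = 48 q$)
$\frac{450934}{F{\left(a{\left(-20 \right)} \right)}} + \frac{242877}{G} = \frac{450934}{48 \left(-20\right)} + \frac{242877}{-470970} = \frac{450934}{-960} + 242877 \left(- \frac{1}{470970}\right) = 450934 \left(- \frac{1}{960}\right) - \frac{80959}{156990} = - \frac{225467}{480} - \frac{80959}{156990} = - \frac{78744277}{167456}$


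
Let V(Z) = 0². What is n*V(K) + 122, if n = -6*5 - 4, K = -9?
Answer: 122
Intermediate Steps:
V(Z) = 0
n = -34 (n = -30 - 4 = -34)
n*V(K) + 122 = -34*0 + 122 = 0 + 122 = 122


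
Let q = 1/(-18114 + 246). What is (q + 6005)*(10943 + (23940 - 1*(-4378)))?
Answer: 1404200275493/5956 ≈ 2.3576e+8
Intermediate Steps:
q = -1/17868 (q = 1/(-17868) = -1/17868 ≈ -5.5966e-5)
(q + 6005)*(10943 + (23940 - 1*(-4378))) = (-1/17868 + 6005)*(10943 + (23940 - 1*(-4378))) = 107297339*(10943 + (23940 + 4378))/17868 = 107297339*(10943 + 28318)/17868 = (107297339/17868)*39261 = 1404200275493/5956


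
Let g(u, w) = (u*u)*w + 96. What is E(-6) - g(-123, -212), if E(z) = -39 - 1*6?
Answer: 3207207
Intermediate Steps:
E(z) = -45 (E(z) = -39 - 6 = -45)
g(u, w) = 96 + w*u² (g(u, w) = u²*w + 96 = w*u² + 96 = 96 + w*u²)
E(-6) - g(-123, -212) = -45 - (96 - 212*(-123)²) = -45 - (96 - 212*15129) = -45 - (96 - 3207348) = -45 - 1*(-3207252) = -45 + 3207252 = 3207207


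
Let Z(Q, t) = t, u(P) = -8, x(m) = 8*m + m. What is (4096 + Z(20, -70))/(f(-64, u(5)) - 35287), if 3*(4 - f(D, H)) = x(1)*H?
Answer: -1342/11753 ≈ -0.11418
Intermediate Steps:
x(m) = 9*m
f(D, H) = 4 - 3*H (f(D, H) = 4 - 9*1*H/3 = 4 - 3*H)
(4096 + Z(20, -70))/(f(-64, u(5)) - 35287) = (4096 - 70)/((4 - 3*(-8)) - 35287) = 4026/((4 + 24) - 35287) = 4026/(28 - 35287) = 4026/(-35259) = 4026*(-1/35259) = -1342/11753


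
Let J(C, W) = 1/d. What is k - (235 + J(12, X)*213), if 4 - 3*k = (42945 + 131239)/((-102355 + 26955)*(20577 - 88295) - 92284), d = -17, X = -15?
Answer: -4798643493648/21699840893 ≈ -221.14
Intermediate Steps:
J(C, W) = -1/17 (J(C, W) = 1/(-17) = -1/17)
k = 1701933790/1276461229 (k = 4/3 - (42945 + 131239)/(3*((-102355 + 26955)*(20577 - 88295) - 92284)) = 4/3 - 174184/(3*(-75400*(-67718) - 92284)) = 4/3 - 174184/(3*(5105937200 - 92284)) = 4/3 - 174184/(3*5105844916) = 4/3 - ⅓*43546/1276461229 = 4/3 - 43546/3829383687 = 1701933790/1276461229 ≈ 1.3333)
k - (235 + J(12, X)*213) = 1701933790/1276461229 - (235 - 1/17*213) = 1701933790/1276461229 - (235 - 213/17) = 1701933790/1276461229 - 1*3782/17 = 1701933790/1276461229 - 3782/17 = -4798643493648/21699840893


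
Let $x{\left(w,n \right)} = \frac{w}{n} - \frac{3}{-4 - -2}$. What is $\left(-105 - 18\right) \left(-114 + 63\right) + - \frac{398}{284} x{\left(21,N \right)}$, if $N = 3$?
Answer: $\frac{1778149}{284} \approx 6261.1$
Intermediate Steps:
$x{\left(w,n \right)} = \frac{3}{2} + \frac{w}{n}$ ($x{\left(w,n \right)} = \frac{w}{n} - \frac{3}{-4 + 2} = \frac{w}{n} - \frac{3}{-2} = \frac{w}{n} - - \frac{3}{2} = \frac{w}{n} + \frac{3}{2} = \frac{3}{2} + \frac{w}{n}$)
$\left(-105 - 18\right) \left(-114 + 63\right) + - \frac{398}{284} x{\left(21,N \right)} = \left(-105 - 18\right) \left(-114 + 63\right) + - \frac{398}{284} \left(\frac{3}{2} + \frac{21}{3}\right) = \left(-123\right) \left(-51\right) + \left(-398\right) \frac{1}{284} \left(\frac{3}{2} + 21 \cdot \frac{1}{3}\right) = 6273 - \frac{199 \left(\frac{3}{2} + 7\right)}{142} = 6273 - \frac{3383}{284} = \frac{1778149}{284}$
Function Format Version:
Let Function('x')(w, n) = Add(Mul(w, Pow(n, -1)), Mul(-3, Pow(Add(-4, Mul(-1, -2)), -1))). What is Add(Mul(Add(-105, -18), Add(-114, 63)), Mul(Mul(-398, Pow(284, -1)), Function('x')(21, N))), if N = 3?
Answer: Rational(1778149, 284) ≈ 6261.1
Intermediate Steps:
Function('x')(w, n) = Add(Rational(3, 2), Mul(w, Pow(n, -1))) (Function('x')(w, n) = Add(Mul(w, Pow(n, -1)), Mul(-3, Pow(Add(-4, 2), -1))) = Add(Mul(w, Pow(n, -1)), Mul(-3, Pow(-2, -1))) = Add(Mul(w, Pow(n, -1)), Mul(-3, Rational(-1, 2))) = Add(Mul(w, Pow(n, -1)), Rational(3, 2)) = Add(Rational(3, 2), Mul(w, Pow(n, -1))))
Add(Mul(Add(-105, -18), Add(-114, 63)), Mul(Mul(-398, Pow(284, -1)), Function('x')(21, N))) = Add(Mul(Add(-105, -18), Add(-114, 63)), Mul(Mul(-398, Pow(284, -1)), Add(Rational(3, 2), Mul(21, Pow(3, -1))))) = Add(Mul(-123, -51), Mul(Mul(-398, Rational(1, 284)), Add(Rational(3, 2), Mul(21, Rational(1, 3))))) = Add(6273, Mul(Rational(-199, 142), Add(Rational(3, 2), 7))) = Add(6273, Mul(Rational(-199, 142), Rational(17, 2))) = Add(6273, Rational(-3383, 284)) = Rational(1778149, 284)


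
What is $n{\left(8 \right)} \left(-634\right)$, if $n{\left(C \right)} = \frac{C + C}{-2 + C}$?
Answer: $- \frac{5072}{3} \approx -1690.7$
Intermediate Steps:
$n{\left(C \right)} = \frac{2 C}{-2 + C}$
$n{\left(8 \right)} \left(-634\right) = 2 \cdot 8 \frac{1}{-2 + 8} \left(-634\right) = 2 \cdot 8 \cdot \frac{1}{6} \left(-634\right) = \frac{8}{3} \left(-634\right) = - \frac{5072}{3}$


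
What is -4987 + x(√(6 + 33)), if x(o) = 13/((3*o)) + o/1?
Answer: -4987 + 10*√39/9 ≈ -4980.1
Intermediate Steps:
x(o) = o + 13/(3*o) (x(o) = 13*(1/(3*o)) + o*1 = 13/(3*o) + o = o + 13/(3*o))
-4987 + x(√(6 + 33)) = -4987 + (√(6 + 33) + 13/(3*(√(6 + 33)))) = -4987 + (√39 + 13/(3*(√39))) = -4987 + (√39 + 13*(√39/39)/3) = -4987 + (√39 + √39/9) = -4987 + 10*√39/9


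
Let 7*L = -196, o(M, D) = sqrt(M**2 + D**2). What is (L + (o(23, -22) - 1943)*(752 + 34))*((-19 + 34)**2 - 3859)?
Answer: 5549939284 - 2856324*sqrt(1013) ≈ 5.4590e+9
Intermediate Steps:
o(M, D) = sqrt(D**2 + M**2)
L = -28 (L = (1/7)*(-196) = -28)
(L + (o(23, -22) - 1943)*(752 + 34))*((-19 + 34)**2 - 3859) = (-28 + (sqrt((-22)**2 + 23**2) - 1943)*(752 + 34))*((-19 + 34)**2 - 3859) = (-28 + (sqrt(484 + 529) - 1943)*786)*(15**2 - 3859) = (-28 + (sqrt(1013) - 1943)*786)*(225 - 3859) = (-28 + (-1943 + sqrt(1013))*786)*(-3634) = (-28 + (-1527198 + 786*sqrt(1013)))*(-3634) = (-1527226 + 786*sqrt(1013))*(-3634) = 5549939284 - 2856324*sqrt(1013)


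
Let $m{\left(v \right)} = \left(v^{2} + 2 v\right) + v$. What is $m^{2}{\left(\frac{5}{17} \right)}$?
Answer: $\frac{78400}{83521} \approx 0.93869$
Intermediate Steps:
$m{\left(v \right)} = v^{2} + 3 v$
$m^{2}{\left(\frac{5}{17} \right)} = \left(\frac{5}{17} \left(3 + \frac{5}{17}\right)\right)^{2} = \left(5 \cdot \frac{1}{17} \left(3 + 5 \cdot \frac{1}{17}\right)\right)^{2} = \left(\frac{5 \left(3 + \frac{5}{17}\right)}{17}\right)^{2} = \left(\frac{5}{17} \cdot \frac{56}{17}\right)^{2} = \left(\frac{280}{289}\right)^{2} = \frac{78400}{83521}$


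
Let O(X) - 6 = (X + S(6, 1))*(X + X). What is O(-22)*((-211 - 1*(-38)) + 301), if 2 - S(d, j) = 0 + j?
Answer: 119040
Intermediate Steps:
S(d, j) = 2 - j (S(d, j) = 2 - (0 + j) = 2 - j)
O(X) = 6 + 2*X*(1 + X) (O(X) = 6 + (X + (2 - 1*1))*(X + X) = 6 + (X + (2 - 1))*(2*X) = 6 + (X + 1)*(2*X) = 6 + (1 + X)*(2*X) = 6 + 2*X*(1 + X))
O(-22)*((-211 - 1*(-38)) + 301) = (6 + 2*(-22) + 2*(-22)**2)*((-211 - 1*(-38)) + 301) = (6 - 44 + 2*484)*((-211 + 38) + 301) = (6 - 44 + 968)*(-173 + 301) = 930*128 = 119040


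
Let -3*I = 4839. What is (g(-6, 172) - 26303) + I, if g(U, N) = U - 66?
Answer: -27988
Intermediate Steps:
g(U, N) = -66 + U
I = -1613 (I = -1/3*4839 = -1613)
(g(-6, 172) - 26303) + I = ((-66 - 6) - 26303) - 1613 = (-72 - 26303) - 1613 = -26375 - 1613 = -27988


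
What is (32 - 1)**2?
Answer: 961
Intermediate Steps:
(32 - 1)**2 = 31**2 = 961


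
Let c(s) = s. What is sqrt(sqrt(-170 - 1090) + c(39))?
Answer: sqrt(39 + 6*I*sqrt(35)) ≈ 6.7726 + 2.6206*I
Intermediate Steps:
sqrt(sqrt(-170 - 1090) + c(39)) = sqrt(sqrt(-170 - 1090) + 39) = sqrt(sqrt(-1260) + 39) = sqrt(6*I*sqrt(35) + 39) = sqrt(39 + 6*I*sqrt(35))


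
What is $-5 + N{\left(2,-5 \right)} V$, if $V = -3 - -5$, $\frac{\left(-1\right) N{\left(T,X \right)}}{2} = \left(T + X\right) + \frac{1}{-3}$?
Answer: $\frac{25}{3} \approx 8.3333$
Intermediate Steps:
$N{\left(T,X \right)} = \frac{2}{3} - 2 T - 2 X$ ($N{\left(T,X \right)} = - 2 \left(\left(T + X\right) + \frac{1}{-3}\right) = - 2 \left(\left(T + X\right) - \frac{1}{3}\right) = - 2 \left(- \frac{1}{3} + T + X\right) = \frac{2}{3} - 2 T - 2 X$)
$V = 2$ ($V = -3 + 5 = 2$)
$-5 + N{\left(2,-5 \right)} V = -5 + \left(\frac{2}{3} - 4 - -10\right) 2 = -5 + \left(\frac{2}{3} - 4 + 10\right) 2 = -5 + \frac{20}{3} \cdot 2 = -5 + \frac{40}{3} = \frac{25}{3}$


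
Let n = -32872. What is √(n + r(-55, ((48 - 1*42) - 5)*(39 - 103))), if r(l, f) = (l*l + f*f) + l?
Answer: I*√25806 ≈ 160.64*I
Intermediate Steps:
r(l, f) = l + f² + l² (r(l, f) = (l² + f²) + l = (f² + l²) + l = l + f² + l²)
√(n + r(-55, ((48 - 1*42) - 5)*(39 - 103))) = √(-32872 + (-55 + (((48 - 1*42) - 5)*(39 - 103))² + (-55)²)) = √(-32872 + (-55 + (((48 - 42) - 5)*(-64))² + 3025)) = √(-32872 + (-55 + ((6 - 5)*(-64))² + 3025)) = √(-32872 + (-55 + (1*(-64))² + 3025)) = √(-32872 + (-55 + (-64)² + 3025)) = √(-32872 + (-55 + 4096 + 3025)) = √(-32872 + 7066) = √(-25806) = I*√25806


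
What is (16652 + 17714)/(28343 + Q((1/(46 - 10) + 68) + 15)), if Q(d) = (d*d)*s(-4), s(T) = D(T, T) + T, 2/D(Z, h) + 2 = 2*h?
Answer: -74230560/1317967 ≈ -56.322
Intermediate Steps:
D(Z, h) = 2/(-2 + 2*h)
s(T) = T + 1/(-1 + T) (s(T) = 1/(-1 + T) + T = T + 1/(-1 + T))
Q(d) = -21*d²/5 (Q(d) = (d*d)*((1 - 4*(-1 - 4))/(-1 - 4)) = d²*((1 - 4*(-5))/(-5)) = d²*(-(1 + 20)/5) = d²*(-⅕*21) = d²*(-21/5) = -21*d²/5)
(16652 + 17714)/(28343 + Q((1/(46 - 10) + 68) + 15)) = (16652 + 17714)/(28343 - 21*((1/(46 - 10) + 68) + 15)²/5) = 34366/(28343 - 21*((1/36 + 68) + 15)²/5) = 34366/(28343 - 21*(2449/36 + 15)²/5) = 34366/(28343 - 21*(2989/36)²/5) = 34366/(28343 - 21/5*8934121/1296) = 34366/(28343 - 62538847/2160) = 34366/(-1317967/2160) = 34366*(-2160/1317967) = -74230560/1317967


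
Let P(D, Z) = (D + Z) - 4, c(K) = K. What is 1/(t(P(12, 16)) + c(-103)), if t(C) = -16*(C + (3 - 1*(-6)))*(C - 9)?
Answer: -1/8023 ≈ -0.00012464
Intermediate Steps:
P(D, Z) = -4 + D + Z
t(C) = -16*(-9 + C)*(9 + C) (t(C) = -16*(C + (3 + 6))*(-9 + C) = -16*(C + 9)*(-9 + C) = -16*(9 + C)*(-9 + C) = -16*(-9 + C)*(9 + C))
1/(t(P(12, 16)) + c(-103)) = 1/((1296 - 16*(-4 + 12 + 16)²) - 103) = 1/((1296 - 16*24²) - 103) = 1/((1296 - 16*576) - 103) = 1/((1296 - 9216) - 103) = 1/(-7920 - 103) = 1/(-8023) = -1/8023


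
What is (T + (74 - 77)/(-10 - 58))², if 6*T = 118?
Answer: 16168441/41616 ≈ 388.52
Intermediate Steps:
T = 59/3 (T = (⅙)*118 = 59/3 ≈ 19.667)
(T + (74 - 77)/(-10 - 58))² = (59/3 + (74 - 77)/(-10 - 58))² = (59/3 - 3/(-68))² = (59/3 - 3*(-1/68))² = (59/3 + 3/68)² = (4021/204)² = 16168441/41616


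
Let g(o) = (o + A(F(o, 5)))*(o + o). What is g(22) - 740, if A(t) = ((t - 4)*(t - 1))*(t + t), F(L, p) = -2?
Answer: -2940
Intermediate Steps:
A(t) = 2*t*(-1 + t)*(-4 + t) (A(t) = ((-4 + t)*(-1 + t))*(2*t) = ((-1 + t)*(-4 + t))*(2*t) = 2*t*(-1 + t)*(-4 + t))
g(o) = 2*o*(-72 + o) (g(o) = (o + 2*(-2)*(4 + (-2)² - 5*(-2)))*(o + o) = (o + 2*(-2)*(4 + 4 + 10))*(2*o) = (o + 2*(-2)*18)*(2*o) = (o - 72)*(2*o) = (-72 + o)*(2*o) = 2*o*(-72 + o))
g(22) - 740 = 2*22*(-72 + 22) - 740 = 2*22*(-50) - 740 = -2200 - 740 = -2940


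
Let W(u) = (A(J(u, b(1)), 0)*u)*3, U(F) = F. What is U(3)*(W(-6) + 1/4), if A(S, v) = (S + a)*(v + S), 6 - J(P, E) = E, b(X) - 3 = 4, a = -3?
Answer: -861/4 ≈ -215.25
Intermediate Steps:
b(X) = 7 (b(X) = 3 + 4 = 7)
J(P, E) = 6 - E
A(S, v) = (-3 + S)*(S + v) (A(S, v) = (S - 3)*(v + S) = (-3 + S)*(S + v))
W(u) = 12*u (W(u) = (((6 - 1*7)**2 - 3*(6 - 1*7) - 3*0 + (6 - 1*7)*0)*u)*3 = (((6 - 7)**2 - 3*(6 - 7) + 0 + (6 - 7)*0)*u)*3 = (((-1)**2 - 3*(-1) + 0 - 1*0)*u)*3 = ((1 + 3 + 0 + 0)*u)*3 = (4*u)*3 = 12*u)
U(3)*(W(-6) + 1/4) = 3*(12*(-6) + 1/4) = 3*(-72 + 1/4) = 3*(-287/4) = -861/4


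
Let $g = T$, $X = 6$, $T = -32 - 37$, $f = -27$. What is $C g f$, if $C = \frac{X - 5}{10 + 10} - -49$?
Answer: $\frac{1827603}{20} \approx 91380.0$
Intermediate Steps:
$T = -69$
$g = -69$
$C = \frac{981}{20}$ ($C = \frac{6 - 5}{10 + 10} - -49 = 1 \cdot \frac{1}{20} + 49 = \frac{1}{20} + 49 = \frac{981}{20} \approx 49.05$)
$C g f = \frac{981}{20} \left(-69\right) \left(-27\right) = \left(- \frac{67689}{20}\right) \left(-27\right) = \frac{1827603}{20}$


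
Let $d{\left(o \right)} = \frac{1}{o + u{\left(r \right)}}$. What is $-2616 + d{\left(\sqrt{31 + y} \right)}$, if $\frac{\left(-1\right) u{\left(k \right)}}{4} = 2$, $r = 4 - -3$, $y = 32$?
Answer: $-2624 - 3 \sqrt{7} \approx -2631.9$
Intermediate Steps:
$r = 7$ ($r = 4 + 3 = 7$)
$u{\left(k \right)} = -8$ ($u{\left(k \right)} = \left(-4\right) 2 = -8$)
$d{\left(o \right)} = \frac{1}{-8 + o}$ ($d{\left(o \right)} = \frac{1}{o - 8} = \frac{1}{-8 + o}$)
$-2616 + d{\left(\sqrt{31 + y} \right)} = -2616 + \frac{1}{-8 + \sqrt{31 + 32}} = -2616 + \frac{1}{-8 + \sqrt{63}} = -2616 + \frac{1}{-8 + 3 \sqrt{7}}$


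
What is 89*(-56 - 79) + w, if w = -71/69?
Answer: -829106/69 ≈ -12016.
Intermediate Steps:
w = -71/69 (w = -71*1/69 = -71/69 ≈ -1.0290)
89*(-56 - 79) + w = 89*(-56 - 79) - 71/69 = 89*(-135) - 71/69 = -12015 - 71/69 = -829106/69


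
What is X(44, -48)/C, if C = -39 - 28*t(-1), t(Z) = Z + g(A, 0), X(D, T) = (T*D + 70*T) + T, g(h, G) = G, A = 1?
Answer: 5520/11 ≈ 501.82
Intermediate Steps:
X(D, T) = 71*T + D*T (X(D, T) = (D*T + 70*T) + T = (70*T + D*T) + T = 71*T + D*T)
t(Z) = Z (t(Z) = Z + 0 = Z)
C = -11 (C = -39 - 28*(-1) = -39 + 28 = -11)
X(44, -48)/C = -48*(71 + 44)/(-11) = -48*115*(-1/11) = -5520*(-1/11) = 5520/11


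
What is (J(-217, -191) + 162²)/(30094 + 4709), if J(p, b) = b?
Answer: 26053/34803 ≈ 0.74858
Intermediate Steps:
(J(-217, -191) + 162²)/(30094 + 4709) = (-191 + 162²)/(30094 + 4709) = (-191 + 26244)/34803 = 26053*(1/34803) = 26053/34803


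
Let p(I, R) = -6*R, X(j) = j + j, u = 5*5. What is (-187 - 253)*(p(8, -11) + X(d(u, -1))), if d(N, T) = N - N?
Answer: -29040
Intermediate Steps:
u = 25
d(N, T) = 0
X(j) = 2*j
(-187 - 253)*(p(8, -11) + X(d(u, -1))) = (-187 - 253)*(-6*(-11) + 2*0) = -440*(66 + 0) = -440*66 = -29040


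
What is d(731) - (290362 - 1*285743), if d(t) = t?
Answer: -3888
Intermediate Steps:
d(731) - (290362 - 1*285743) = 731 - (290362 - 1*285743) = 731 - (290362 - 285743) = 731 - 1*4619 = 731 - 4619 = -3888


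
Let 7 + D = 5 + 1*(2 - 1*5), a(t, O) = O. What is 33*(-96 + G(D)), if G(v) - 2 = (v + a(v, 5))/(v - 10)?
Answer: -3102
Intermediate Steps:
D = -5 (D = -7 + (5 + 1*(2 - 1*5)) = -7 + (5 + 1*(2 - 5)) = -7 + (5 + 1*(-3)) = -7 + (5 - 3) = -7 + 2 = -5)
G(v) = 2 + (5 + v)/(-10 + v) (G(v) = 2 + (v + 5)/(v - 10) = 2 + (5 + v)/(-10 + v))
33*(-96 + G(D)) = 33*(-96 + 3*(-5 - 5)/(-10 - 5)) = 33*(-96 + 3*(-10)/(-15)) = 33*(-96 + 3*(-1/15)*(-10)) = 33*(-96 + 2) = 33*(-94) = -3102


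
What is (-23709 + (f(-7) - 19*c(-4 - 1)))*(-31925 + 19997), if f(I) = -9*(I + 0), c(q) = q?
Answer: 280916328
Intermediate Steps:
f(I) = -9*I
(-23709 + (f(-7) - 19*c(-4 - 1)))*(-31925 + 19997) = (-23709 + (-9*(-7) - 19*(-4 - 1)))*(-31925 + 19997) = (-23709 + (63 - 19*(-5)))*(-11928) = (-23709 + (63 + 95))*(-11928) = (-23709 + 158)*(-11928) = -23551*(-11928) = 280916328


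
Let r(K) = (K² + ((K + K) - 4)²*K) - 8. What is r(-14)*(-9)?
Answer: 127332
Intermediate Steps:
r(K) = -8 + K² + K*(-4 + 2*K)² (r(K) = (K² + (2*K - 4)²*K) - 8 = (K² + (-4 + 2*K)²*K) - 8 = (K² + K*(-4 + 2*K)²) - 8 = -8 + K² + K*(-4 + 2*K)²)
r(-14)*(-9) = (-8 + (-14)² + 4*(-14)*(-2 - 14)²)*(-9) = (-8 + 196 + 4*(-14)*(-16)²)*(-9) = (-8 + 196 + 4*(-14)*256)*(-9) = (-8 + 196 - 14336)*(-9) = -14148*(-9) = 127332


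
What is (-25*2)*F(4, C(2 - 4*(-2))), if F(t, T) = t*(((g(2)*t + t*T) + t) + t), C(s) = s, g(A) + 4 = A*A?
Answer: -9600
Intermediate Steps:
g(A) = -4 + A² (g(A) = -4 + A*A = -4 + A²)
F(t, T) = t*(2*t + T*t) (F(t, T) = t*((((-4 + 2²)*t + t*T) + t) + t) = t*((((-4 + 4)*t + T*t) + t) + t) = t*(((0*t + T*t) + t) + t) = t*(((0 + T*t) + t) + t) = t*((T*t + t) + t) = t*((t + T*t) + t) = t*(2*t + T*t))
(-25*2)*F(4, C(2 - 4*(-2))) = (-25*2)*(4²*(2 + (2 - 4*(-2)))) = -800*(2 + (2 + 8)) = -800*(2 + 10) = -800*12 = -50*192 = -9600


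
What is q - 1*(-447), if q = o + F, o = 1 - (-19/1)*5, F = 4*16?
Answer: 607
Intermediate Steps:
F = 64
o = 96 (o = 1 - (-19*1)*5 = 1 - (-19)*5 = 1 - 1*(-95) = 1 + 95 = 96)
q = 160 (q = 96 + 64 = 160)
q - 1*(-447) = 160 - 1*(-447) = 160 + 447 = 607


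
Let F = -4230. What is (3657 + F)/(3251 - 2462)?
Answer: -191/263 ≈ -0.72624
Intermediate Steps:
(3657 + F)/(3251 - 2462) = (3657 - 4230)/(3251 - 2462) = -573/789 = -573*1/789 = -191/263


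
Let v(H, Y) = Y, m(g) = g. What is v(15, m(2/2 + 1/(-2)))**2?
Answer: 1/4 ≈ 0.25000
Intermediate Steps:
v(15, m(2/2 + 1/(-2)))**2 = (2/2 + 1/(-2))**2 = (2*(1/2) + 1*(-1/2))**2 = (1 - 1/2)**2 = (1/2)**2 = 1/4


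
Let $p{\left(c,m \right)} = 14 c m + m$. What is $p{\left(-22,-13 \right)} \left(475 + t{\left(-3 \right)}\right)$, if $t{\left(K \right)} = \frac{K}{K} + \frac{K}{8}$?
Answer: $\frac{15185755}{8} \approx 1.8982 \cdot 10^{6}$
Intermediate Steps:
$t{\left(K \right)} = 1 + \frac{K}{8}$ ($t{\left(K \right)} = 1 + K \frac{1}{8} = 1 + \frac{K}{8}$)
$p{\left(c,m \right)} = m + 14 c m$ ($p{\left(c,m \right)} = 14 c m + m = m + 14 c m$)
$p{\left(-22,-13 \right)} \left(475 + t{\left(-3 \right)}\right) = - 13 \left(1 + 14 \left(-22\right)\right) \left(475 + \left(1 + \frac{1}{8} \left(-3\right)\right)\right) = - 13 \left(1 - 308\right) \left(475 + \left(1 - \frac{3}{8}\right)\right) = \left(-13\right) \left(-307\right) \left(475 + \frac{5}{8}\right) = 3991 \cdot \frac{3805}{8} = \frac{15185755}{8}$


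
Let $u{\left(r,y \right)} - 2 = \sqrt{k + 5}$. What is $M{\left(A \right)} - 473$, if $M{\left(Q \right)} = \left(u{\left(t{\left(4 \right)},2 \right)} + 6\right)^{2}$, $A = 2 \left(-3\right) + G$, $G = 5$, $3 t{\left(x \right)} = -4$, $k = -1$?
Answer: $-373$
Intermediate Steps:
$t{\left(x \right)} = - \frac{4}{3}$ ($t{\left(x \right)} = \frac{1}{3} \left(-4\right) = - \frac{4}{3}$)
$u{\left(r,y \right)} = 4$ ($u{\left(r,y \right)} = 2 + \sqrt{-1 + 5} = 2 + \sqrt{4} = 2 + 2 = 4$)
$A = -1$ ($A = 2 \left(-3\right) + 5 = -6 + 5 = -1$)
$M{\left(Q \right)} = 100$ ($M{\left(Q \right)} = \left(4 + 6\right)^{2} = 10^{2} = 100$)
$M{\left(A \right)} - 473 = 100 - 473 = -373$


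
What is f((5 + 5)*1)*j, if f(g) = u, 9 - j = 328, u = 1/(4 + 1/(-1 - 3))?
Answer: -1276/15 ≈ -85.067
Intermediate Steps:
u = 4/15 (u = 1/(4 + 1/(-4)) = 1/(4 - ¼) = 1/(15/4) = 4/15 ≈ 0.26667)
j = -319 (j = 9 - 1*328 = 9 - 328 = -319)
f(g) = 4/15
f((5 + 5)*1)*j = (4/15)*(-319) = -1276/15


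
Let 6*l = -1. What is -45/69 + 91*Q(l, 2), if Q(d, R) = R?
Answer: 4171/23 ≈ 181.35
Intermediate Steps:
l = -⅙ (l = (⅙)*(-1) = -⅙ ≈ -0.16667)
-45/69 + 91*Q(l, 2) = -45/69 + 91*2 = -45*1/69 + 182 = -15/23 + 182 = 4171/23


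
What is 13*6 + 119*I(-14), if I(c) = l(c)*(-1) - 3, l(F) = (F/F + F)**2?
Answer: -20390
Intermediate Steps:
l(F) = (1 + F)**2
I(c) = -3 - (1 + c)**2 (I(c) = (1 + c)**2*(-1) - 3 = -(1 + c)**2 - 3 = -3 - (1 + c)**2)
13*6 + 119*I(-14) = 13*6 + 119*(-3 - (1 - 14)**2) = 78 + 119*(-3 - 1*(-13)**2) = 78 + 119*(-3 - 1*169) = 78 + 119*(-3 - 169) = 78 + 119*(-172) = 78 - 20468 = -20390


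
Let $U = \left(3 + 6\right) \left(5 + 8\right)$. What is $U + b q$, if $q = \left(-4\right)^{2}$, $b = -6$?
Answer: $21$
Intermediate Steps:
$q = 16$
$U = 117$ ($U = 9 \cdot 13 = 117$)
$U + b q = 117 - 96 = 21$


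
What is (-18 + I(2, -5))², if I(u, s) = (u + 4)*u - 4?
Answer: 100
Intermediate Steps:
I(u, s) = -4 + u*(4 + u) (I(u, s) = (4 + u)*u - 4 = u*(4 + u) - 4 = -4 + u*(4 + u))
(-18 + I(2, -5))² = (-18 + (-4 + 2² + 4*2))² = (-18 + (-4 + 4 + 8))² = (-18 + 8)² = (-10)² = 100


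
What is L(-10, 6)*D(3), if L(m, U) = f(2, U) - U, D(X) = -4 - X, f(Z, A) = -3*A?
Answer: 168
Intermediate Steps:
L(m, U) = -4*U (L(m, U) = -3*U - U = -4*U)
L(-10, 6)*D(3) = (-4*6)*(-4 - 1*3) = -24*(-4 - 3) = -24*(-7) = 168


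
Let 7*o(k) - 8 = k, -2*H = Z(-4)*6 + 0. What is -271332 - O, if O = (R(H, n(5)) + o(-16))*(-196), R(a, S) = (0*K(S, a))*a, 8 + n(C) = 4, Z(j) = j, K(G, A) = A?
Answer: -271556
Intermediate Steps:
n(C) = -4 (n(C) = -8 + 4 = -4)
H = 12 (H = -(-4*6 + 0)/2 = -(-24 + 0)/2 = -½*(-24) = 12)
R(a, S) = 0 (R(a, S) = (0*a)*a = 0*a = 0)
o(k) = 8/7 + k/7
O = 224 (O = (0 + (8/7 + (⅐)*(-16)))*(-196) = (0 + (8/7 - 16/7))*(-196) = (0 - 8/7)*(-196) = -8/7*(-196) = 224)
-271332 - O = -271332 - 1*224 = -271332 - 224 = -271556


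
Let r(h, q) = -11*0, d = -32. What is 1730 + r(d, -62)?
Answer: 1730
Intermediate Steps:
r(h, q) = 0
1730 + r(d, -62) = 1730 + 0 = 1730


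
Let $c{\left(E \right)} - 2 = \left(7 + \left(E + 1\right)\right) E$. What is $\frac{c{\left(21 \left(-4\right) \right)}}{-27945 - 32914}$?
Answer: $- \frac{6386}{60859} \approx -0.10493$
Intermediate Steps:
$c{\left(E \right)} = 2 + E \left(8 + E\right)$ ($c{\left(E \right)} = 2 + \left(7 + \left(E + 1\right)\right) E = 2 + \left(7 + \left(1 + E\right)\right) E = 2 + \left(8 + E\right) E = 2 + E \left(8 + E\right)$)
$\frac{c{\left(21 \left(-4\right) \right)}}{-27945 - 32914} = \frac{2 + \left(21 \left(-4\right)\right)^{2} + 8 \cdot 21 \left(-4\right)}{-27945 - 32914} = \frac{2 + \left(-84\right)^{2} + 8 \left(-84\right)}{-60859} = \left(2 + 7056 - 672\right) \left(- \frac{1}{60859}\right) = 6386 \left(- \frac{1}{60859}\right) = - \frac{6386}{60859}$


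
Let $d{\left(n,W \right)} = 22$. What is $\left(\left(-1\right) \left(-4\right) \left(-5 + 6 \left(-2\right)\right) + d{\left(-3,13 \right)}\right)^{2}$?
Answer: $2116$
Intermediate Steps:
$\left(\left(-1\right) \left(-4\right) \left(-5 + 6 \left(-2\right)\right) + d{\left(-3,13 \right)}\right)^{2} = \left(\left(-1\right) \left(-4\right) \left(-5 + 6 \left(-2\right)\right) + 22\right)^{2} = \left(4 \left(-5 - 12\right) + 22\right)^{2} = \left(4 \left(-17\right) + 22\right)^{2} = \left(-68 + 22\right)^{2} = \left(-46\right)^{2} = 2116$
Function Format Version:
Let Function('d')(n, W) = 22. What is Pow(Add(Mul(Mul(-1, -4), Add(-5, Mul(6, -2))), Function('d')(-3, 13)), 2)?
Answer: 2116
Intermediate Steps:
Pow(Add(Mul(Mul(-1, -4), Add(-5, Mul(6, -2))), Function('d')(-3, 13)), 2) = Pow(Add(Mul(Mul(-1, -4), Add(-5, Mul(6, -2))), 22), 2) = Pow(Add(Mul(4, Add(-5, -12)), 22), 2) = Pow(Add(Mul(4, -17), 22), 2) = Pow(Add(-68, 22), 2) = Pow(-46, 2) = 2116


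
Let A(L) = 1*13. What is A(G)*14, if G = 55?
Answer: 182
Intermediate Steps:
A(L) = 13
A(G)*14 = 13*14 = 182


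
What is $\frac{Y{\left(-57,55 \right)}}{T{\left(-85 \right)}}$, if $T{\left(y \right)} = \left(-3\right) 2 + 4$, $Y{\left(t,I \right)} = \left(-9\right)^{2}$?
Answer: $- \frac{81}{2} \approx -40.5$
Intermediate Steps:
$Y{\left(t,I \right)} = 81$
$T{\left(y \right)} = -2$ ($T{\left(y \right)} = -6 + 4 = -2$)
$\frac{Y{\left(-57,55 \right)}}{T{\left(-85 \right)}} = \frac{81}{-2} = 81 \left(- \frac{1}{2}\right) = - \frac{81}{2}$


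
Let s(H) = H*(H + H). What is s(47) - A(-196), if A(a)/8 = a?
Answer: 5986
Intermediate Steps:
s(H) = 2*H² (s(H) = H*(2*H) = 2*H²)
A(a) = 8*a
s(47) - A(-196) = 2*47² - 8*(-196) = 2*2209 - 1*(-1568) = 4418 + 1568 = 5986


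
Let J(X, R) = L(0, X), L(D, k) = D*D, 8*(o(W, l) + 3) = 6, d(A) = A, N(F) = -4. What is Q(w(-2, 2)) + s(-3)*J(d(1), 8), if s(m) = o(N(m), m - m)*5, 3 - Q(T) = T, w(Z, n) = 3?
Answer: 0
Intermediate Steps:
o(W, l) = -9/4 (o(W, l) = -3 + (1/8)*6 = -3 + 3/4 = -9/4)
Q(T) = 3 - T
L(D, k) = D**2
J(X, R) = 0 (J(X, R) = 0**2 = 0)
s(m) = -45/4 (s(m) = -9/4*5 = -45/4)
Q(w(-2, 2)) + s(-3)*J(d(1), 8) = (3 - 1*3) - 45/4*0 = (3 - 3) + 0 = 0 + 0 = 0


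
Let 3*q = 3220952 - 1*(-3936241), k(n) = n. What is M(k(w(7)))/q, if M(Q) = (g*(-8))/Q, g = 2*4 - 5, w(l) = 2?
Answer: -12/2385731 ≈ -5.0299e-6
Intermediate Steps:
g = 3 (g = 8 - 5 = 3)
q = 2385731 (q = (3220952 - 1*(-3936241))/3 = (3220952 + 3936241)/3 = (⅓)*7157193 = 2385731)
M(Q) = -24/Q (M(Q) = (3*(-8))/Q = -24/Q)
M(k(w(7)))/q = -24/2/2385731 = -24*½*(1/2385731) = -12*1/2385731 = -12/2385731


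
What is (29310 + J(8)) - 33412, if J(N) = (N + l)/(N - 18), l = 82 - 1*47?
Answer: -41063/10 ≈ -4106.3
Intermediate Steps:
l = 35 (l = 82 - 47 = 35)
J(N) = (35 + N)/(-18 + N) (J(N) = (N + 35)/(N - 18) = (35 + N)/(-18 + N))
(29310 + J(8)) - 33412 = (29310 + (35 + 8)/(-18 + 8)) - 33412 = (29310 + 43/(-10)) - 33412 = (29310 - 1/10*43) - 33412 = (29310 - 43/10) - 33412 = 293057/10 - 33412 = -41063/10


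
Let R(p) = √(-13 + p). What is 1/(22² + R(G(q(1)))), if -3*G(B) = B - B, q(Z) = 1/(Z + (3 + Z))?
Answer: 484/234269 - I*√13/234269 ≈ 0.002066 - 1.5391e-5*I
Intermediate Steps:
q(Z) = 1/(3 + 2*Z)
G(B) = 0 (G(B) = -(B - B)/3 = -⅓*0 = 0)
1/(22² + R(G(q(1)))) = 1/(22² + √(-13 + 0)) = 1/(484 + √(-13)) = 1/(484 + I*√13)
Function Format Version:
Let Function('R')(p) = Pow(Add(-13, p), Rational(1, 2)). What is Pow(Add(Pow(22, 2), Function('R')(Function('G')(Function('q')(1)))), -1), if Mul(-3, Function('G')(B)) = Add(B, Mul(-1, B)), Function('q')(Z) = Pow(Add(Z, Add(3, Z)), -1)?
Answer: Add(Rational(484, 234269), Mul(Rational(-1, 234269), I, Pow(13, Rational(1, 2)))) ≈ Add(0.0020660, Mul(-1.5391e-5, I))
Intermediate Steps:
Function('q')(Z) = Pow(Add(3, Mul(2, Z)), -1)
Function('G')(B) = 0 (Function('G')(B) = Mul(Rational(-1, 3), Add(B, Mul(-1, B))) = Mul(Rational(-1, 3), 0) = 0)
Pow(Add(Pow(22, 2), Function('R')(Function('G')(Function('q')(1)))), -1) = Pow(Add(Pow(22, 2), Pow(Add(-13, 0), Rational(1, 2))), -1) = Pow(Add(484, Pow(-13, Rational(1, 2))), -1) = Pow(Add(484, Mul(I, Pow(13, Rational(1, 2)))), -1)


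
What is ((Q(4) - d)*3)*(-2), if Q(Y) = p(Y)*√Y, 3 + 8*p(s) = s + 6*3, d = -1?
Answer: -69/2 ≈ -34.500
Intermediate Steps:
p(s) = 15/8 + s/8 (p(s) = -3/8 + (s + 6*3)/8 = -3/8 + (s + 18)/8 = -3/8 + (18 + s)/8 = -3/8 + (9/4 + s/8) = 15/8 + s/8)
Q(Y) = √Y*(15/8 + Y/8) (Q(Y) = (15/8 + Y/8)*√Y = √Y*(15/8 + Y/8))
((Q(4) - d)*3)*(-2) = ((√4*(15 + 4)/8 - 1*(-1))*3)*(-2) = (((⅛)*2*19 + 1)*3)*(-2) = ((19/4 + 1)*3)*(-2) = ((23/4)*3)*(-2) = (69/4)*(-2) = -69/2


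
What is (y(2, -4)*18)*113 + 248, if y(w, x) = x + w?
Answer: -3820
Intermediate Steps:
y(w, x) = w + x
(y(2, -4)*18)*113 + 248 = ((2 - 4)*18)*113 + 248 = -2*18*113 + 248 = -36*113 + 248 = -4068 + 248 = -3820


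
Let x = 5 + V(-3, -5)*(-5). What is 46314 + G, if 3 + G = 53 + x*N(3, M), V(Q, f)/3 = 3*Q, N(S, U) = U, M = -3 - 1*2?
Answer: 45664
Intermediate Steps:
M = -5 (M = -3 - 2 = -5)
V(Q, f) = 9*Q (V(Q, f) = 3*(3*Q) = 9*Q)
x = 140 (x = 5 + (9*(-3))*(-5) = 5 - 27*(-5) = 5 + 135 = 140)
G = -650 (G = -3 + (53 + 140*(-5)) = -3 + (53 - 700) = -3 - 647 = -650)
46314 + G = 46314 - 650 = 45664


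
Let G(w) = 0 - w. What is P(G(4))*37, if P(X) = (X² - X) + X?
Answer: 592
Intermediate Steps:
G(w) = -w
P(X) = X²
P(G(4))*37 = (-1*4)²*37 = (-4)²*37 = 16*37 = 592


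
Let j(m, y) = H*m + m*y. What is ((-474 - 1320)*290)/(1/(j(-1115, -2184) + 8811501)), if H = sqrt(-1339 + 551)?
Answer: -5851187851860 + 1160179800*I*sqrt(197) ≈ -5.8512e+12 + 1.6284e+10*I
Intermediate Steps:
H = 2*I*sqrt(197) (H = sqrt(-788) = 2*I*sqrt(197) ≈ 28.071*I)
j(m, y) = m*y + 2*I*m*sqrt(197) (j(m, y) = (2*I*sqrt(197))*m + m*y = 2*I*m*sqrt(197) + m*y = m*y + 2*I*m*sqrt(197))
((-474 - 1320)*290)/(1/(j(-1115, -2184) + 8811501)) = ((-474 - 1320)*290)/(1/(-1115*(-2184 + 2*I*sqrt(197)) + 8811501)) = (-1794*290)/(1/((2435160 - 2230*I*sqrt(197)) + 8811501)) = -(5851187851860 - 1160179800*I*sqrt(197)) = -520260*(11246661 - 2230*I*sqrt(197)) = -5851187851860 + 1160179800*I*sqrt(197)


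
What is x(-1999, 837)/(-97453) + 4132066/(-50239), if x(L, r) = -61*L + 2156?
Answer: -408916636603/4895941267 ≈ -83.522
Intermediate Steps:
x(L, r) = 2156 - 61*L
x(-1999, 837)/(-97453) + 4132066/(-50239) = (2156 - 61*(-1999))/(-97453) + 4132066/(-50239) = (2156 + 121939)*(-1/97453) + 4132066*(-1/50239) = 124095*(-1/97453) - 4132066/50239 = -124095/97453 - 4132066/50239 = -408916636603/4895941267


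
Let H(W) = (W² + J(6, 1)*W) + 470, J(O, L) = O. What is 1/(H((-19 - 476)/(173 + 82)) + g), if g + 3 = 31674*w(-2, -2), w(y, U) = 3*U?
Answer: -289/54790030 ≈ -5.2747e-6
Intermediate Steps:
H(W) = 470 + W² + 6*W (H(W) = (W² + 6*W) + 470 = 470 + W² + 6*W)
g = -190047 (g = -3 + 31674*(3*(-2)) = -3 + 31674*(-6) = -3 - 190044 = -190047)
1/(H((-19 - 476)/(173 + 82)) + g) = 1/((470 + ((-19 - 476)/(173 + 82))² + 6*((-19 - 476)/(173 + 82))) - 190047) = 1/((470 + (-495/255)² + 6*(-495/255)) - 190047) = 1/((470 + (-495*1/255)² + 6*(-495*1/255)) - 190047) = 1/((470 + (-33/17)² + 6*(-33/17)) - 190047) = 1/((470 + 1089/289 - 198/17) - 190047) = 1/(133553/289 - 190047) = 1/(-54790030/289) = -289/54790030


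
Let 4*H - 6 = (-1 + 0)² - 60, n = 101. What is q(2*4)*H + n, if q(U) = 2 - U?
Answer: 361/2 ≈ 180.50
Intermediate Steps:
H = -53/4 (H = 3/2 + ((-1 + 0)² - 60)/4 = 3/2 + ((-1)² - 60)/4 = 3/2 + (1 - 60)/4 = 3/2 + (¼)*(-59) = 3/2 - 59/4 = -53/4 ≈ -13.250)
q(2*4)*H + n = (2 - 2*4)*(-53/4) + 101 = (2 - 1*8)*(-53/4) + 101 = (2 - 8)*(-53/4) + 101 = -6*(-53/4) + 101 = 159/2 + 101 = 361/2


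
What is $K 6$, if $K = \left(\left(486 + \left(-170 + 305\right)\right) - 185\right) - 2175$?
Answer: $-10434$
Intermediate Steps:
$K = -1739$ ($K = \left(\left(486 + 135\right) - 185\right) - 2175 = \left(621 - 185\right) - 2175 = 436 - 2175 = -1739$)
$K 6 = \left(-1739\right) 6 = -10434$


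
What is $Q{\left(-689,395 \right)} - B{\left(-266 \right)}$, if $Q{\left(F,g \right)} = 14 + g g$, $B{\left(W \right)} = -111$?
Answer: $156150$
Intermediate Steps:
$Q{\left(F,g \right)} = 14 + g^{2}$
$Q{\left(-689,395 \right)} - B{\left(-266 \right)} = \left(14 + 395^{2}\right) - -111 = \left(14 + 156025\right) + 111 = 156039 + 111 = 156150$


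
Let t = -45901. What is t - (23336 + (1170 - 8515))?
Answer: -61892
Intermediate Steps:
t - (23336 + (1170 - 8515)) = -45901 - (23336 + (1170 - 8515)) = -45901 - (23336 - 7345) = -45901 - 1*15991 = -45901 - 15991 = -61892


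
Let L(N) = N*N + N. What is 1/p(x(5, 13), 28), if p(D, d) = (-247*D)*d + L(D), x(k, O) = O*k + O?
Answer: -1/533286 ≈ -1.8752e-6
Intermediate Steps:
L(N) = N + N² (L(N) = N² + N = N + N²)
x(k, O) = O + O*k
p(D, d) = D*(1 + D) - 247*D*d (p(D, d) = (-247*D)*d + D*(1 + D) = -247*D*d + D*(1 + D) = D*(1 + D) - 247*D*d)
1/p(x(5, 13), 28) = 1/((13*(1 + 5))*(1 + 13*(1 + 5) - 247*28)) = 1/((13*6)*(1 + 13*6 - 6916)) = 1/(78*(1 + 78 - 6916)) = 1/(78*(-6837)) = 1/(-533286) = -1/533286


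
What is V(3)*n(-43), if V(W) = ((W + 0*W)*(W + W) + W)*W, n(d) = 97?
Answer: 6111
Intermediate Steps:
V(W) = W*(W + 2*W²) (V(W) = ((W + 0)*(2*W) + W)*W = (W*(2*W) + W)*W = (2*W² + W)*W = (W + 2*W²)*W = W*(W + 2*W²))
V(3)*n(-43) = (3²*(1 + 2*3))*97 = (9*(1 + 6))*97 = (9*7)*97 = 63*97 = 6111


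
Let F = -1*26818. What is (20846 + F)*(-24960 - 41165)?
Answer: 394898500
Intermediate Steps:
F = -26818
(20846 + F)*(-24960 - 41165) = (20846 - 26818)*(-24960 - 41165) = -5972*(-66125) = 394898500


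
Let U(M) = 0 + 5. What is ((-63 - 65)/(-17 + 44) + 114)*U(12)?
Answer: 14750/27 ≈ 546.30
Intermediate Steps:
U(M) = 5
((-63 - 65)/(-17 + 44) + 114)*U(12) = ((-63 - 65)/(-17 + 44) + 114)*5 = (-128/27 + 114)*5 = (2950/27)*5 = 14750/27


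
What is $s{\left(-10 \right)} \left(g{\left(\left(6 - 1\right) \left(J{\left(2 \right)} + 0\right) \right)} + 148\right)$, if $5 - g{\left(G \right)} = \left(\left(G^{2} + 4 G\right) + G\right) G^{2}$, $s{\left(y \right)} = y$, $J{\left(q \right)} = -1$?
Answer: $-1530$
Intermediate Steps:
$g{\left(G \right)} = 5 - G^{2} \left(G^{2} + 5 G\right)$ ($g{\left(G \right)} = 5 - \left(\left(G^{2} + 4 G\right) + G\right) G^{2} = 5 - \left(G^{2} + 5 G\right) G^{2} = 5 - G^{2} \left(G^{2} + 5 G\right)$)
$s{\left(-10 \right)} \left(g{\left(\left(6 - 1\right) \left(J{\left(2 \right)} + 0\right) \right)} + 148\right) = - 10 \left(\left(5 - \left(\left(6 - 1\right) \left(-1 + 0\right)\right)^{4} - 5 \left(\left(6 - 1\right) \left(-1 + 0\right)\right)^{3}\right) + 148\right) = - 10 \left(\left(5 - \left(5 \left(-1\right)\right)^{4} - 5 \left(5 \left(-1\right)\right)^{3}\right) + 148\right) = - 10 \left(\left(5 - \left(-5\right)^{4} - 5 \left(-5\right)^{3}\right) + 148\right) = - 10 \left(\left(5 - 625 - -625\right) + 148\right) = - 10 \left(\left(5 - 625 + 625\right) + 148\right) = - 10 \left(5 + 148\right) = \left(-10\right) 153 = -1530$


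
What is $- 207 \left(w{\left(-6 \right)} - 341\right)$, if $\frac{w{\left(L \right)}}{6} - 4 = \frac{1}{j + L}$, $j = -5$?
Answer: $\frac{723051}{11} \approx 65732.0$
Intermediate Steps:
$w{\left(L \right)} = 24 + \frac{6}{-5 + L}$
$- 207 \left(w{\left(-6 \right)} - 341\right) = - 207 \left(\frac{6 \left(-19 + 4 \left(-6\right)\right)}{-5 - 6} - 341\right) = - 207 \left(\frac{6 \left(-19 - 24\right)}{-11} - 341\right) = - 207 \left(6 \left(- \frac{1}{11}\right) \left(-43\right) - 341\right) = - 207 \left(\frac{258}{11} - 341\right) = \left(-207\right) \left(- \frac{3493}{11}\right) = \frac{723051}{11}$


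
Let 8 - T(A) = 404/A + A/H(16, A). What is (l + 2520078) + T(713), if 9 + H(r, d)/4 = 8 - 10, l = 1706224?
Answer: 132588287913/31372 ≈ 4.2263e+6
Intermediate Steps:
H(r, d) = -44 (H(r, d) = -36 + 4*(8 - 10) = -36 + 4*(-2) = -36 - 8 = -44)
T(A) = 8 - 404/A + A/44 (T(A) = 8 - (404/A + A/(-44)) = 8 - (404/A + A*(-1/44)) = 8 - (404/A - A/44) = 8 + (-404/A + A/44) = 8 - 404/A + A/44)
(l + 2520078) + T(713) = (1706224 + 2520078) + (8 - 404/713 + (1/44)*713) = 4226302 + (8 - 404*1/713 + 713/44) = 4226302 + (8 - 404/713 + 713/44) = 4226302 + 741569/31372 = 132588287913/31372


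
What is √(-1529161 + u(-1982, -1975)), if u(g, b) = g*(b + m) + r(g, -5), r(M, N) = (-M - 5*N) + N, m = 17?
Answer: √2353597 ≈ 1534.1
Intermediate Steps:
r(M, N) = -M - 4*N
u(g, b) = 20 - g + g*(17 + b) (u(g, b) = g*(b + 17) + (-g - 4*(-5)) = g*(17 + b) + (-g + 20) = g*(17 + b) + (20 - g) = 20 - g + g*(17 + b))
√(-1529161 + u(-1982, -1975)) = √(-1529161 + (20 + 16*(-1982) - 1975*(-1982))) = √(-1529161 + (20 - 31712 + 3914450)) = √(-1529161 + 3882758) = √2353597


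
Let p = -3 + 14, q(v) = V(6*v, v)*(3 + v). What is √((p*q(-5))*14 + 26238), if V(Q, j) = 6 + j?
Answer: √25930 ≈ 161.03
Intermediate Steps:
q(v) = (3 + v)*(6 + v) (q(v) = (6 + v)*(3 + v) = (3 + v)*(6 + v))
p = 11
√((p*q(-5))*14 + 26238) = √((11*((3 - 5)*(6 - 5)))*14 + 26238) = √((11*(-2*1))*14 + 26238) = √((11*(-2))*14 + 26238) = √(-22*14 + 26238) = √(-308 + 26238) = √25930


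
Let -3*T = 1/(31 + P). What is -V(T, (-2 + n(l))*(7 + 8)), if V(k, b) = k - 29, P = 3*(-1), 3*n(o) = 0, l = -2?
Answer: 2437/84 ≈ 29.012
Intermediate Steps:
n(o) = 0 (n(o) = (1/3)*0 = 0)
P = -3
T = -1/84 (T = -1/(3*(31 - 3)) = -1/3/28 = -1/3*1/28 = -1/84 ≈ -0.011905)
V(k, b) = -29 + k
-V(T, (-2 + n(l))*(7 + 8)) = -(-29 - 1/84) = -1*(-2437/84) = 2437/84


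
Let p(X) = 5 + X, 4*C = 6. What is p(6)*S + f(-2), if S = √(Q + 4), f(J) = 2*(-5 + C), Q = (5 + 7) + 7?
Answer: -7 + 11*√23 ≈ 45.754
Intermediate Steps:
C = 3/2 (C = (¼)*6 = 3/2 ≈ 1.5000)
Q = 19 (Q = 12 + 7 = 19)
f(J) = -7 (f(J) = 2*(-5 + 3/2) = 2*(-7/2) = -7)
S = √23 (S = √(19 + 4) = √23 ≈ 4.7958)
p(6)*S + f(-2) = (5 + 6)*√23 - 7 = 11*√23 - 7 = -7 + 11*√23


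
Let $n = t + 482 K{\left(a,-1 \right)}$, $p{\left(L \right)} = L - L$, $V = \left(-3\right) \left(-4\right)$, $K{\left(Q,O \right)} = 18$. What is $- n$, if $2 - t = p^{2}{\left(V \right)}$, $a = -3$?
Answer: $-8678$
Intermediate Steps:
$V = 12$
$p{\left(L \right)} = 0$
$t = 2$ ($t = 2 - 0^{2} = 2 - 0 = 2 + 0 = 2$)
$n = 8678$ ($n = 2 + 482 \cdot 18 = 2 + 8676 = 8678$)
$- n = \left(-1\right) 8678 = -8678$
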